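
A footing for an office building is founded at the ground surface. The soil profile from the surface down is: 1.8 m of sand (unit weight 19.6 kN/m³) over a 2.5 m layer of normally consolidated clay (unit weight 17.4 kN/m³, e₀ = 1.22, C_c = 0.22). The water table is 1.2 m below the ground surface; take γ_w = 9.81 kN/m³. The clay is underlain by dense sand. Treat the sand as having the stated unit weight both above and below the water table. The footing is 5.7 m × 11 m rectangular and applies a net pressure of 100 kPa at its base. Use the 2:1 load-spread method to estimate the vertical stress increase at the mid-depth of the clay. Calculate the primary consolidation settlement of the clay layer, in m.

Mid-depth of clay below the ground surface: z = 1.8 + 2.5/2 = 3.05 m.
Total vertical stress at mid-clay: σ_v = 19.6×1.8 + 17.4×1.25 = 57.03 kPa.
Pore pressure: u = 9.81×(3.05 − 1.2) = 18.149 kPa.
Initial effective stress: σ'_0 = σ_v − u = 57.03 − 18.149 = 38.881 kPa.
Stress increase at mid-clay by the 2:1 spreading method:
Δσ = qBL/((B+z)(L+z)) = 100×5.7×11/((5.7+3.05)(11+3.05)) = 51.002 kPa
Final effective stress: σ'_f = σ'_0 + Δσ = 38.881 + 51.002 = 89.883 kPa.
Normally consolidated clay, so the full stress increment lies on the virgin compression line:
S_c = C_c·H/(1+e₀)·log₁₀(σ'_f/σ'_0) = 0.22×2.5/(1+1.22)×log₁₀(89.883/38.881)
    = 0.24775 × 0.36394 = 0.09017 m

S_c ≈ 0.0902 m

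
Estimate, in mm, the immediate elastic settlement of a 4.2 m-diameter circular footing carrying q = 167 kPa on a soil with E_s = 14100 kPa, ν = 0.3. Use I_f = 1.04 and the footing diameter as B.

S_e ≈ 47.1 mm

Immediate (elastic) settlement: S_e = q·B·(1−ν²)/E_s · I_f.
S_e = 167 × 4.2 × (1 − 0.3²) / 14100 × 1.04
    = 167 × 4.2 × 0.91 / 14100 × 1.04
    = 0.04708 m = 47.08 mm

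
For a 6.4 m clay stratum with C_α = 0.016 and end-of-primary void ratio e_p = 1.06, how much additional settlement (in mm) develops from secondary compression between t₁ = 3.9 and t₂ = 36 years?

S_s ≈ 48 mm

Secondary compression: S_s = C_α·H/(1+e_p)·log₁₀(t₂/t₁)
S_s = 0.016×6.4/(1+1.06)×log₁₀(36/3.9)
    = 0.04971 × 0.9652 = 0.04798 m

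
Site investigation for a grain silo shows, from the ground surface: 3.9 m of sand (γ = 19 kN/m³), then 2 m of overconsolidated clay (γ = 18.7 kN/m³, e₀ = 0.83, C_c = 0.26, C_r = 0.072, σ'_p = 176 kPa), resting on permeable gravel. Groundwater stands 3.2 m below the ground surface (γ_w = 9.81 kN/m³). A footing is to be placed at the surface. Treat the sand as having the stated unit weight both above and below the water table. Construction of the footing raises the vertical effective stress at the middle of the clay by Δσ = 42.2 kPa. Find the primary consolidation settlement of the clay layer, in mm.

S_c ≈ 15.1 mm

Mid-depth of clay below the ground surface: z = 3.9 + 2/2 = 4.9 m.
Total vertical stress at mid-clay: σ_v = 19×3.9 + 18.7×1 = 92.8 kPa.
Pore pressure: u = 9.81×(4.9 − 3.2) = 16.677 kPa.
Initial effective stress: σ'_0 = σ_v − u = 92.8 − 16.677 = 76.123 kPa.
Final effective stress: σ'_f = 76.123 + 42.2 = 118.32 kPa.
σ'_f = 118.32 ≤ σ'_p = 176 kPa, so the clay remains overconsolidated and only the recompression index applies:
S_c = C_r·H/(1+e₀)·log₁₀(σ'_f/σ'_0) = 0.072×2/1.83×log₁₀(118.32/76.123)
    = 0.078689 × 0.19154 = 0.01507 m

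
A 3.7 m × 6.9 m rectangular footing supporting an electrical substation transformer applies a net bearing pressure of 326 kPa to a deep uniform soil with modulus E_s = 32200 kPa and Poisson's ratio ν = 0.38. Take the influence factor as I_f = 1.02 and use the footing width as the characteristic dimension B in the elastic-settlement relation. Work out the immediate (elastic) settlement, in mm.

Immediate (elastic) settlement: S_e = q·B·(1−ν²)/E_s · I_f.
S_e = 326 × 3.7 × (1 − 0.38²) / 32200 × 1.02
    = 326 × 3.7 × 0.8556 / 32200 × 1.02
    = 0.03269 m = 32.69 mm

S_e ≈ 32.7 mm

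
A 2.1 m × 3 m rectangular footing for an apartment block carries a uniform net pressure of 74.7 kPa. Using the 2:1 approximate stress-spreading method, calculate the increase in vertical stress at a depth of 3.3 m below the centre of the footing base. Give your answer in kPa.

By the 2:1 method the load spreads at 1 horizontal : 2 vertical, so at depth z the loaded area has grown by z in each plan dimension:
Δσ = qBL/((B+z)(L+z)) = 74.7×2.1×3/((2.1+3.3)(3+3.3)) = 13.833 kPa

Δσ_z ≈ 13.8 kPa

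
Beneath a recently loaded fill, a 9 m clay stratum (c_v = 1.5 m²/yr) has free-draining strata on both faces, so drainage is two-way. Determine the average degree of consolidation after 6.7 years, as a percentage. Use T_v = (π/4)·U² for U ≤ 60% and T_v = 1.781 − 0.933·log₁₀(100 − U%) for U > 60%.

Drainage path length: H_d = H/2 = 4.5 m (double drainage).
T_v = c_v·t/H_d² = 1.5×6.7/4.5² = 0.4963.
T_v = 0.4963 corresponds to the U > 60% branch:
U = 1 − 10^((1.781 − T_v)/0.933)/100 = 0.7618

U ≈ 76.2 %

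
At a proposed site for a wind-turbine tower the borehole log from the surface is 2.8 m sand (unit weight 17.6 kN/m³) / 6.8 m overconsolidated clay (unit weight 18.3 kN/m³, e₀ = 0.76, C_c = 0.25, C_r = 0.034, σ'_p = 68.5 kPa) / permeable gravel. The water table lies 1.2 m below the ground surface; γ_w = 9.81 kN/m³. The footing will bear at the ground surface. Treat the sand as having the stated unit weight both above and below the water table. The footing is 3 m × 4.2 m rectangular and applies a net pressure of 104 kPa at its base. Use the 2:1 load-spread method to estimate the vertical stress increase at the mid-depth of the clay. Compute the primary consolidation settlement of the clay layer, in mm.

Mid-depth of clay below the ground surface: z = 2.8 + 6.8/2 = 6.2 m.
Total vertical stress at mid-clay: σ_v = 17.6×2.8 + 18.3×3.4 = 111.5 kPa.
Pore pressure: u = 9.81×(6.2 − 1.2) = 49.05 kPa.
Initial effective stress: σ'_0 = σ_v − u = 111.5 − 49.05 = 62.45 kPa.
Stress increase at mid-clay by the 2:1 spreading method:
Δσ = qBL/((B+z)(L+z)) = 104×3×4.2/((3+6.2)(4.2+6.2)) = 13.696 kPa
Final effective stress: σ'_f = 62.45 + 13.696 = 76.146 kPa.
σ'_f = 76.146 > σ'_p = 68.5 kPa, so the stress path crosses the preconsolidation pressure — recompression up to σ'_p, then virgin compression beyond:
S_c = H/(1+e₀)·[C_r·log₁₀(σ'_p/σ'_0) + C_c·log₁₀(σ'_f/σ'_p)]
    = 6.8/1.76 × [0.034×log₁₀(68.5/62.45) + 0.25×log₁₀(76.146/68.5)]
    = 3.8636 × [0.0013654 + 0.011489] = 0.04966 m

S_c ≈ 49.7 mm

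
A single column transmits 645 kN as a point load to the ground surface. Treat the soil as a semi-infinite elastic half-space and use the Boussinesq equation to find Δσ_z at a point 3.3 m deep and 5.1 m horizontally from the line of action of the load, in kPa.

Δσ_z ≈ 1.34 kPa

Boussinesq vertical stress below a point load on an elastic half-space:
Δσ_z = 3P/(2πz²) · [1 + (r/z)²]^(−5/2)
r/z = 5.1/3.3 = 1.5455; [1+(r/z)²]^(−5/2) = 0.047316.
Δσ_z = 3×645/(2π×3.3²) × 0.047316 = 28.28 × 0.047316 = 1.338 kPa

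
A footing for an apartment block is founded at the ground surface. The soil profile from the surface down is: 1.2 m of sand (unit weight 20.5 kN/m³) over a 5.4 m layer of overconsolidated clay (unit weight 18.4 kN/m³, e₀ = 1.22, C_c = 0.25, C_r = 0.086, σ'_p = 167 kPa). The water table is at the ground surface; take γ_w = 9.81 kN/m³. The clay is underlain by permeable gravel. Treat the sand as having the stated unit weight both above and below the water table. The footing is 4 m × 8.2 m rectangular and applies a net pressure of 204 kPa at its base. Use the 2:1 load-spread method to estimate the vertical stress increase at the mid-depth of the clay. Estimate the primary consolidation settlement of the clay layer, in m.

Mid-depth of clay below the ground surface: z = 1.2 + 5.4/2 = 3.9 m.
Total vertical stress at mid-clay: σ_v = 20.5×1.2 + 18.4×2.7 = 74.28 kPa.
Pore pressure: u = 9.81×(3.9 − 0) = 38.259 kPa.
Initial effective stress: σ'_0 = σ_v − u = 74.28 − 38.259 = 36.021 kPa.
Stress increase at mid-clay by the 2:1 spreading method:
Δσ = qBL/((B+z)(L+z)) = 204×4×8.2/((4+3.9)(8.2+3.9)) = 69.999 kPa
Final effective stress: σ'_f = 36.021 + 69.999 = 106.02 kPa.
σ'_f = 106.02 ≤ σ'_p = 167 kPa, so the clay remains overconsolidated and only the recompression index applies:
S_c = C_r·H/(1+e₀)·log₁₀(σ'_f/σ'_0) = 0.086×5.4/2.22×log₁₀(106.02/36.021)
    = 0.20919 × 0.46883 = 0.09807 m

S_c ≈ 0.0981 m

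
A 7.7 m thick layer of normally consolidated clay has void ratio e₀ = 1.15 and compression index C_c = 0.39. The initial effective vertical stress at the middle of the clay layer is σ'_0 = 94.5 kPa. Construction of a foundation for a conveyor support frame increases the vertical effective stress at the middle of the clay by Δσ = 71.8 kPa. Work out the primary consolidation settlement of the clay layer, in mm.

S_c ≈ 343 mm

Final effective stress: σ'_f = σ'_0 + Δσ = 94.5 + 71.8 = 166.3 kPa.
Normally consolidated clay, so the full stress increment lies on the virgin compression line:
S_c = C_c·H/(1+e₀)·log₁₀(σ'_f/σ'_0) = 0.39×7.7/(1+1.15)×log₁₀(166.3/94.5)
    = 1.3967 × 0.24546 = 0.3428 m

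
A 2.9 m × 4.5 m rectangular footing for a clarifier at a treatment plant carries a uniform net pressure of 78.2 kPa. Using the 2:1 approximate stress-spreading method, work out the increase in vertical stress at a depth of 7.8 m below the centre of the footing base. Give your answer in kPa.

By the 2:1 method the load spreads at 1 horizontal : 2 vertical, so at depth z the loaded area has grown by z in each plan dimension:
Δσ = qBL/((B+z)(L+z)) = 78.2×2.9×4.5/((2.9+7.8)(4.5+7.8)) = 7.754 kPa

Δσ_z ≈ 7.75 kPa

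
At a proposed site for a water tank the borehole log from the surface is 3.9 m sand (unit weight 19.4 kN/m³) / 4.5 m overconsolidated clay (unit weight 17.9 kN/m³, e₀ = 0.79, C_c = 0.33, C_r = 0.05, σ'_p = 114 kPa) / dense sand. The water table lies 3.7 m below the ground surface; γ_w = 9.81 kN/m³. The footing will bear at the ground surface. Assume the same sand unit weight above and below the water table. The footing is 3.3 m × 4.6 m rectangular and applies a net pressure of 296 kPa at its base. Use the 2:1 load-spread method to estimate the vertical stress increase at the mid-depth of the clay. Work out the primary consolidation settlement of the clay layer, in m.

Mid-depth of clay below the ground surface: z = 3.9 + 4.5/2 = 6.15 m.
Total vertical stress at mid-clay: σ_v = 19.4×3.9 + 17.9×2.25 = 115.94 kPa.
Pore pressure: u = 9.81×(6.15 − 3.7) = 24.035 kPa.
Initial effective stress: σ'_0 = σ_v − u = 115.94 − 24.035 = 91.905 kPa.
Stress increase at mid-clay by the 2:1 spreading method:
Δσ = qBL/((B+z)(L+z)) = 296×3.3×4.6/((3.3+6.15)(4.6+6.15)) = 44.231 kPa
Final effective stress: σ'_f = 91.905 + 44.231 = 136.14 kPa.
σ'_f = 136.14 > σ'_p = 114 kPa, so the stress path crosses the preconsolidation pressure — recompression up to σ'_p, then virgin compression beyond:
S_c = H/(1+e₀)·[C_r·log₁₀(σ'_p/σ'_0) + C_c·log₁₀(σ'_f/σ'_p)]
    = 4.5/1.79 × [0.05×log₁₀(114/91.905) + 0.33×log₁₀(136.14/114)]
    = 2.514 × [0.0046783 + 0.025437] = 0.07571 m

S_c ≈ 0.0757 m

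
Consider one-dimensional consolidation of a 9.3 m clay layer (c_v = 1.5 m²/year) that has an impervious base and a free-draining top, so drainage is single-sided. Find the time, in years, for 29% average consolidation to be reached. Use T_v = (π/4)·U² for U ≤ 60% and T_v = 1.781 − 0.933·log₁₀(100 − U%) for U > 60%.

t ≈ 3.81 years

Drainage path length: H_d = H = 9.3 m (single drainage).
U ≤ 60%: T_v = (π/4)·U² = (π/4)×0.29² = 0.066052.
t = T_v·H_d²/c_v = 0.066052×9.3²/1.5 = 3.809 years.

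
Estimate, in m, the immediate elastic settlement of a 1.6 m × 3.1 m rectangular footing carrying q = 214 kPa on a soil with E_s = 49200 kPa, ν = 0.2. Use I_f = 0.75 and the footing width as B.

Immediate (elastic) settlement: S_e = q·B·(1−ν²)/E_s · I_f.
S_e = 214 × 1.6 × (1 − 0.2²) / 49200 × 0.75
    = 214 × 1.6 × 0.96 / 49200 × 0.75
    = 0.005011 m

S_e ≈ 0.00501 m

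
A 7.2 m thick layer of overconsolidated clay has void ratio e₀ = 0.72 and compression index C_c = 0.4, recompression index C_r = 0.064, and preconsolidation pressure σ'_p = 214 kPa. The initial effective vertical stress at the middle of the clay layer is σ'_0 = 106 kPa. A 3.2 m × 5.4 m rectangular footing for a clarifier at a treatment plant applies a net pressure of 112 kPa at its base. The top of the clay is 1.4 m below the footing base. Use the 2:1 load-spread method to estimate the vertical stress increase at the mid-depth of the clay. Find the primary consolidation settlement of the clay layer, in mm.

S_c ≈ 22.6 mm

Mid-depth of clay below the footing base: z = 1.4 + 7.2/2 = 5 m.
Stress increase at mid-clay by the 2:1 spreading method:
Δσ = qBL/((B+z)(L+z)) = 112×3.2×5.4/((3.2+5)(5.4+5)) = 22.694 kPa
Final effective stress: σ'_f = 106 + 22.694 = 128.69 kPa.
σ'_f = 128.69 ≤ σ'_p = 214 kPa, so the clay remains overconsolidated and only the recompression index applies:
S_c = C_r·H/(1+e₀)·log₁₀(σ'_f/σ'_0) = 0.064×7.2/1.72×log₁₀(128.69/106)
    = 0.2679 × 0.084239 = 0.02257 m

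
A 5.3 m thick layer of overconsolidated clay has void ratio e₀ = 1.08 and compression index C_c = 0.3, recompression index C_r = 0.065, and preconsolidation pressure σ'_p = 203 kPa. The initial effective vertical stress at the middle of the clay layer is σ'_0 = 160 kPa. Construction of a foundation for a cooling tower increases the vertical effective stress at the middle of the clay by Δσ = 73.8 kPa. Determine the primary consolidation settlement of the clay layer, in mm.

S_c ≈ 64 mm

Final effective stress: σ'_f = 160 + 73.8 = 233.8 kPa.
σ'_f = 233.8 > σ'_p = 203 kPa, so the stress path crosses the preconsolidation pressure — recompression up to σ'_p, then virgin compression beyond:
S_c = H/(1+e₀)·[C_r·log₁₀(σ'_p/σ'_0) + C_c·log₁₀(σ'_f/σ'_p)]
    = 5.3/2.08 × [0.065×log₁₀(203/160) + 0.3×log₁₀(233.8/203)]
    = 2.5481 × [0.0067194 + 0.018405] = 0.06402 m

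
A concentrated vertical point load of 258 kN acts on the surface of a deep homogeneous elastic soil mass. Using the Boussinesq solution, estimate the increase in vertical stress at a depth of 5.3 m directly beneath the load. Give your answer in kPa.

Δσ_z ≈ 4.39 kPa

Boussinesq vertical stress below a point load on an elastic half-space:
Δσ_z = 3P/(2πz²) · [1 + (r/z)²]^(−5/2)
r/z = 0/5.3 = 0; [1+(r/z)²]^(−5/2) = 1.
Δσ_z = 3×258/(2π×5.3²) × 1 = 4.3854 × 1 = 4.385 kPa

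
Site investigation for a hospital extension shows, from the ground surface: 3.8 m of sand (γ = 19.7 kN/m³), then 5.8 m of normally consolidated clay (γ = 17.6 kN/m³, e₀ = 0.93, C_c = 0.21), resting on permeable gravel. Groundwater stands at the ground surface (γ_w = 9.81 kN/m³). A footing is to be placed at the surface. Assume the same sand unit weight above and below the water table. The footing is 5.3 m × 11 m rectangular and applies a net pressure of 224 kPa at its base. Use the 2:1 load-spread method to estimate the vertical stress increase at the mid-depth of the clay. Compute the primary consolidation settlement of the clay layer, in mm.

S_c ≈ 193 mm

Mid-depth of clay below the ground surface: z = 3.8 + 5.8/2 = 6.7 m.
Total vertical stress at mid-clay: σ_v = 19.7×3.8 + 17.6×2.9 = 125.9 kPa.
Pore pressure: u = 9.81×(6.7 − 0) = 65.727 kPa.
Initial effective stress: σ'_0 = σ_v − u = 125.9 − 65.727 = 60.173 kPa.
Stress increase at mid-clay by the 2:1 spreading method:
Δσ = qBL/((B+z)(L+z)) = 224×5.3×11/((5.3+6.7)(11+6.7)) = 61.484 kPa
Final effective stress: σ'_f = σ'_0 + Δσ = 60.173 + 61.484 = 121.66 kPa.
Normally consolidated clay, so the full stress increment lies on the virgin compression line:
S_c = C_c·H/(1+e₀)·log₁₀(σ'_f/σ'_0) = 0.21×5.8/(1+0.93)×log₁₀(121.66/60.173)
    = 0.63109 × 0.30575 = 0.193 m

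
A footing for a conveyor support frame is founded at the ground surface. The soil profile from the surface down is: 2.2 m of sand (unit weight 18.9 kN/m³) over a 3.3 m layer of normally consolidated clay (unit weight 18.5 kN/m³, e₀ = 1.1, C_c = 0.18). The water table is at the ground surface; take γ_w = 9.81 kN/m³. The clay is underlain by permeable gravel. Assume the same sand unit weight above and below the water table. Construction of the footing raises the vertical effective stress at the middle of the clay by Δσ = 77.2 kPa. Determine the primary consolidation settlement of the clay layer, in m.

S_c ≈ 0.145 m

Mid-depth of clay below the ground surface: z = 2.2 + 3.3/2 = 3.85 m.
Total vertical stress at mid-clay: σ_v = 18.9×2.2 + 18.5×1.65 = 72.105 kPa.
Pore pressure: u = 9.81×(3.85 − 0) = 37.769 kPa.
Initial effective stress: σ'_0 = σ_v − u = 72.105 − 37.769 = 34.336 kPa.
Final effective stress: σ'_f = σ'_0 + Δσ = 34.336 + 77.2 = 111.54 kPa.
Normally consolidated clay, so the full stress increment lies on the virgin compression line:
S_c = C_c·H/(1+e₀)·log₁₀(σ'_f/σ'_0) = 0.18×3.3/(1+1.1)×log₁₀(111.54/34.336)
    = 0.28286 × 0.51168 = 0.1447 m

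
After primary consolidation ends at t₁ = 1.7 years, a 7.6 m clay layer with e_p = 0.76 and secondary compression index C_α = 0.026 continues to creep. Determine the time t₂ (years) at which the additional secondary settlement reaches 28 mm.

t₂ ≈ 3.02 years

S_s = C_α·H/(1+e_p)·log₁₀(t₂/t₁) ⇒ log₁₀(t₂/t₁) = S_s·(1+e_p)/(C_α·H).
log₁₀(t₂/t₁) = 0.028 × (1+0.76) / (0.026×7.6) = 0.2494
t₂ = t₁ × 10^0.2494 = 1.7 × 1.776 = 3.019 years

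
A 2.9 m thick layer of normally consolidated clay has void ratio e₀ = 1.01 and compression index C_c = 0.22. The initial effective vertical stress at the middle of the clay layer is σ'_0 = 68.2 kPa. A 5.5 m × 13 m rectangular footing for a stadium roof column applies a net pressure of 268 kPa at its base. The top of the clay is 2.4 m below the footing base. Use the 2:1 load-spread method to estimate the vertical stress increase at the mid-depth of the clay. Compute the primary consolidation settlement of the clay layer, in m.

Mid-depth of clay below the footing base: z = 2.4 + 2.9/2 = 3.85 m.
Stress increase at mid-clay by the 2:1 spreading method:
Δσ = qBL/((B+z)(L+z)) = 268×5.5×13/((5.5+3.85)(13+3.85)) = 121.63 kPa
Final effective stress: σ'_f = σ'_0 + Δσ = 68.2 + 121.63 = 189.83 kPa.
Normally consolidated clay, so the full stress increment lies on the virgin compression line:
S_c = C_c·H/(1+e₀)·log₁₀(σ'_f/σ'_0) = 0.22×2.9/(1+1.01)×log₁₀(189.83/68.2)
    = 0.31741 × 0.44458 = 0.1411 m

S_c ≈ 0.141 m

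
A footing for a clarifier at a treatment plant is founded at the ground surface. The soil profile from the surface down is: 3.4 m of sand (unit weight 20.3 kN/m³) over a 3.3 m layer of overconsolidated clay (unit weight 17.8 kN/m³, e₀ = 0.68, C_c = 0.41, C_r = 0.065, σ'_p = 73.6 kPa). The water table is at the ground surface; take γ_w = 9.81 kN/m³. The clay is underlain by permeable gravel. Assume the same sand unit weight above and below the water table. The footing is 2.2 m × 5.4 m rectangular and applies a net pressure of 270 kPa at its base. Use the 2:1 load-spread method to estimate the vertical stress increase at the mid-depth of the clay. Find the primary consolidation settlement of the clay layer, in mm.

Mid-depth of clay below the ground surface: z = 3.4 + 3.3/2 = 5.05 m.
Total vertical stress at mid-clay: σ_v = 20.3×3.4 + 17.8×1.65 = 98.39 kPa.
Pore pressure: u = 9.81×(5.05 − 0) = 49.541 kPa.
Initial effective stress: σ'_0 = σ_v − u = 98.39 − 49.541 = 48.849 kPa.
Stress increase at mid-clay by the 2:1 spreading method:
Δσ = qBL/((B+z)(L+z)) = 270×2.2×5.4/((2.2+5.05)(5.4+5.05)) = 42.338 kPa
Final effective stress: σ'_f = 48.849 + 42.338 = 91.187 kPa.
σ'_f = 91.187 > σ'_p = 73.6 kPa, so the stress path crosses the preconsolidation pressure — recompression up to σ'_p, then virgin compression beyond:
S_c = H/(1+e₀)·[C_r·log₁₀(σ'_p/σ'_0) + C_c·log₁₀(σ'_f/σ'_p)]
    = 3.3/1.68 × [0.065×log₁₀(73.6/48.849) + 0.41×log₁₀(91.187/73.6)]
    = 1.9643 × [0.011571 + 0.038153] = 0.09767 m

S_c ≈ 97.7 mm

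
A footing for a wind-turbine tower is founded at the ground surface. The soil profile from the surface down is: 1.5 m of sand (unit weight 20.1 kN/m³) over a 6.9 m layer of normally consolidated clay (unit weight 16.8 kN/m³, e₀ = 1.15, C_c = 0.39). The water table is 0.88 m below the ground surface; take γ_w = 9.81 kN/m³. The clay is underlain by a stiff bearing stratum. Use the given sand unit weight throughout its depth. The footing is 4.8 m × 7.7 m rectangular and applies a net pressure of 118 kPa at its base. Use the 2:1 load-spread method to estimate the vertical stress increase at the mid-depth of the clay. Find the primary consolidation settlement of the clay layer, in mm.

S_c ≈ 299 mm

Mid-depth of clay below the ground surface: z = 1.5 + 6.9/2 = 4.95 m.
Total vertical stress at mid-clay: σ_v = 20.1×1.5 + 16.8×3.45 = 88.11 kPa.
Pore pressure: u = 9.81×(4.95 − 0.88) = 39.927 kPa.
Initial effective stress: σ'_0 = σ_v − u = 88.11 − 39.927 = 48.183 kPa.
Stress increase at mid-clay by the 2:1 spreading method:
Δσ = qBL/((B+z)(L+z)) = 118×4.8×7.7/((4.8+4.95)(7.7+4.95)) = 35.361 kPa
Final effective stress: σ'_f = σ'_0 + Δσ = 48.183 + 35.361 = 83.544 kPa.
Normally consolidated clay, so the full stress increment lies on the virgin compression line:
S_c = C_c·H/(1+e₀)·log₁₀(σ'_f/σ'_0) = 0.39×6.9/(1+1.15)×log₁₀(83.544/48.183)
    = 1.2516 × 0.23902 = 0.2992 m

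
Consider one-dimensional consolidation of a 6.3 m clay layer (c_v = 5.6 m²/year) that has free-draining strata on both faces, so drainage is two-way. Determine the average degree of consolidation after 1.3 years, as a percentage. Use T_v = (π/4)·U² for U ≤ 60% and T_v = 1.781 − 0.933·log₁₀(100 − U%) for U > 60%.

U ≈ 86.7 %

Drainage path length: H_d = H/2 = 3.15 m (double drainage).
T_v = c_v·t/H_d² = 5.6×1.3/3.15² = 0.73369.
T_v = 0.73369 corresponds to the U > 60% branch:
U = 1 − 10^((1.781 − T_v)/0.933)/100 = 0.8674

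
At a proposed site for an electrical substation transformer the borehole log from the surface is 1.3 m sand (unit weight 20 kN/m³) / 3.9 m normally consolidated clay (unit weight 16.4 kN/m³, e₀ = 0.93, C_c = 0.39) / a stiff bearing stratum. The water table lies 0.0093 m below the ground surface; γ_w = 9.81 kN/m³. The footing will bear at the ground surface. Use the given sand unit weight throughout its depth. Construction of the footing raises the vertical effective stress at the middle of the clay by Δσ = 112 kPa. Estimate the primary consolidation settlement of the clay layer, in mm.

S_c ≈ 569 mm

Mid-depth of clay below the ground surface: z = 1.3 + 3.9/2 = 3.25 m.
Total vertical stress at mid-clay: σ_v = 20×1.3 + 16.4×1.95 = 57.98 kPa.
Pore pressure: u = 9.81×(3.25 − 0.0093) = 31.794 kPa.
Initial effective stress: σ'_0 = σ_v − u = 57.98 − 31.794 = 26.186 kPa.
Final effective stress: σ'_f = σ'_0 + Δσ = 26.186 + 112 = 138.19 kPa.
Normally consolidated clay, so the full stress increment lies on the virgin compression line:
S_c = C_c·H/(1+e₀)·log₁₀(σ'_f/σ'_0) = 0.39×3.9/(1+0.93)×log₁₀(138.19/26.186)
    = 0.78808 × 0.72241 = 0.5693 m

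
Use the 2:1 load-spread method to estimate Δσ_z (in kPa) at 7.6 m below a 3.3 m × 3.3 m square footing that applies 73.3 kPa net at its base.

By the 2:1 method the load spreads at 1 horizontal : 2 vertical, so at depth z the loaded area has grown by z in each plan dimension:
Δσ = qBL/((B+z)(L+z)) = 73.3×3.3×3.3/((3.3+7.6)(3.3+7.6)) = 6.7186 kPa

Δσ_z ≈ 6.72 kPa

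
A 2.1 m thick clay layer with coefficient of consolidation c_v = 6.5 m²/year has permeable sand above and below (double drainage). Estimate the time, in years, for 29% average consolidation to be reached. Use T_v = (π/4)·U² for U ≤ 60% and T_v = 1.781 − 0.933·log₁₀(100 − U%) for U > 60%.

t ≈ 0.0112 years

Drainage path length: H_d = H/2 = 1.05 m (double drainage).
U ≤ 60%: T_v = (π/4)·U² = (π/4)×0.29² = 0.066052.
t = T_v·H_d²/c_v = 0.066052×1.05²/6.5 = 0.0112 years.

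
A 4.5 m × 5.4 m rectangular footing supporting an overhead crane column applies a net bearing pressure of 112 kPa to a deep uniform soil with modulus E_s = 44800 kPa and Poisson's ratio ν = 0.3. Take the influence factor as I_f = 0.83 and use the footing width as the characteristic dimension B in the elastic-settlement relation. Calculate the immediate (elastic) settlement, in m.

S_e ≈ 0.0085 m

Immediate (elastic) settlement: S_e = q·B·(1−ν²)/E_s · I_f.
S_e = 112 × 4.5 × (1 − 0.3²) / 44800 × 0.83
    = 112 × 4.5 × 0.91 / 44800 × 0.83
    = 0.008497 m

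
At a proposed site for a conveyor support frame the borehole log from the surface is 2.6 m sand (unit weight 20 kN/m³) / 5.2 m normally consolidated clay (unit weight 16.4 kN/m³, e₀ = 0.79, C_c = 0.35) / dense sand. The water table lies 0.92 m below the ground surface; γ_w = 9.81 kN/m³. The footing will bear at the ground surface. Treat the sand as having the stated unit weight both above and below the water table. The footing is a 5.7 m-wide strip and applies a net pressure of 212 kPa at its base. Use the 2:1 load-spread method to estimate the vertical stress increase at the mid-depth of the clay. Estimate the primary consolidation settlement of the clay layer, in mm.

S_c ≈ 500 mm

Mid-depth of clay below the ground surface: z = 2.6 + 5.2/2 = 5.2 m.
Total vertical stress at mid-clay: σ_v = 20×2.6 + 16.4×2.6 = 94.64 kPa.
Pore pressure: u = 9.81×(5.2 − 0.92) = 41.987 kPa.
Initial effective stress: σ'_0 = σ_v − u = 94.64 − 41.987 = 52.653 kPa.
Stress increase at mid-clay by the 2:1 spreading method:
Δσ = qB/(B+z) = 212×5.7/(5.7+5.2) = 110.86 kPa
Final effective stress: σ'_f = σ'_0 + Δσ = 52.653 + 110.86 = 163.51 kPa.
Normally consolidated clay, so the full stress increment lies on the virgin compression line:
S_c = C_c·H/(1+e₀)·log₁₀(σ'_f/σ'_0) = 0.35×5.2/(1+0.79)×log₁₀(163.51/52.653)
    = 1.0168 × 0.49212 = 0.5004 m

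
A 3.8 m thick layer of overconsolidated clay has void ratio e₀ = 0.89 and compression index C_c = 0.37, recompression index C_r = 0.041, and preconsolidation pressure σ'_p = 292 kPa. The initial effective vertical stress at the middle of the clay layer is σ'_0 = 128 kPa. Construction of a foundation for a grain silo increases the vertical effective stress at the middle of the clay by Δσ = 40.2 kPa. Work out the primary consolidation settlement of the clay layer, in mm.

S_c ≈ 9.78 mm

Final effective stress: σ'_f = 128 + 40.2 = 168.2 kPa.
σ'_f = 168.2 ≤ σ'_p = 292 kPa, so the clay remains overconsolidated and only the recompression index applies:
S_c = C_r·H/(1+e₀)·log₁₀(σ'_f/σ'_0) = 0.041×3.8/1.89×log₁₀(168.2/128)
    = 0.082435 × 0.11862 = 0.009778 m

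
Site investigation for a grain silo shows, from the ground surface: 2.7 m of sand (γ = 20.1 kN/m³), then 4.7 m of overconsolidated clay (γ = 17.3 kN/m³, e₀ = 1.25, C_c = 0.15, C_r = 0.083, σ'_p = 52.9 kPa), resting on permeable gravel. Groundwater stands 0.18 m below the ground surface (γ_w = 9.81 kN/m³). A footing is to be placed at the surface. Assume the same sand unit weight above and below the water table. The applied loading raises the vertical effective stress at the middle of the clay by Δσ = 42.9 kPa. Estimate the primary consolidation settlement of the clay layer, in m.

S_c ≈ 0.0811 m

Mid-depth of clay below the ground surface: z = 2.7 + 4.7/2 = 5.05 m.
Total vertical stress at mid-clay: σ_v = 20.1×2.7 + 17.3×2.35 = 94.925 kPa.
Pore pressure: u = 9.81×(5.05 − 0.18) = 47.775 kPa.
Initial effective stress: σ'_0 = σ_v − u = 94.925 − 47.775 = 47.15 kPa.
Final effective stress: σ'_f = 47.15 + 42.9 = 90.05 kPa.
σ'_f = 90.05 > σ'_p = 52.9 kPa, so the stress path crosses the preconsolidation pressure — recompression up to σ'_p, then virgin compression beyond:
S_c = H/(1+e₀)·[C_r·log₁₀(σ'_p/σ'_0) + C_c·log₁₀(σ'_f/σ'_p)]
    = 4.7/2.25 × [0.083×log₁₀(52.9/47.15) + 0.15×log₁₀(90.05/52.9)]
    = 2.0889 × [0.0041478 + 0.034654] = 0.08105 m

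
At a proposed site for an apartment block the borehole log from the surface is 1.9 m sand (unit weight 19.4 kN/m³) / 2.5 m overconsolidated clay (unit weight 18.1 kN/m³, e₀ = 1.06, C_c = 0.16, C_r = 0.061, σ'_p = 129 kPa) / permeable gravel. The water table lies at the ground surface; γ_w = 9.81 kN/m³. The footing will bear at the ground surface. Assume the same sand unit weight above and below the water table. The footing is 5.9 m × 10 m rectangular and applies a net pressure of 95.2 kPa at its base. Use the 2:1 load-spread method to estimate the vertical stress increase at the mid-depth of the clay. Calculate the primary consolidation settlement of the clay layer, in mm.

Mid-depth of clay below the ground surface: z = 1.9 + 2.5/2 = 3.15 m.
Total vertical stress at mid-clay: σ_v = 19.4×1.9 + 18.1×1.25 = 59.485 kPa.
Pore pressure: u = 9.81×(3.15 − 0) = 30.902 kPa.
Initial effective stress: σ'_0 = σ_v − u = 59.485 − 30.902 = 28.583 kPa.
Stress increase at mid-clay by the 2:1 spreading method:
Δσ = qBL/((B+z)(L+z)) = 95.2×5.9×10/((5.9+3.15)(10+3.15)) = 47.197 kPa
Final effective stress: σ'_f = 28.583 + 47.197 = 75.78 kPa.
σ'_f = 75.78 ≤ σ'_p = 129 kPa, so the clay remains overconsolidated and only the recompression index applies:
S_c = C_r·H/(1+e₀)·log₁₀(σ'_f/σ'_0) = 0.061×2.5/2.06×log₁₀(75.78/28.583)
    = 0.07403 × 0.42345 = 0.03135 m

S_c ≈ 31.3 mm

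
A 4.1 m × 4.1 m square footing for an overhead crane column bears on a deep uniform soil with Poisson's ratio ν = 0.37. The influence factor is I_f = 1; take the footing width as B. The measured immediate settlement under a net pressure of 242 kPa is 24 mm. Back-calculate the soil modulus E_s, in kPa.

E_s ≈ 35700 kPa

S_e = q·B·(1−ν²)/E_s · I_f  ⇒  E_s = q·B·(1−ν²)·I_f / S_e.
E_s = 242 × 4.1 × 0.8631 × 1 / 0.024 = 35680 kPa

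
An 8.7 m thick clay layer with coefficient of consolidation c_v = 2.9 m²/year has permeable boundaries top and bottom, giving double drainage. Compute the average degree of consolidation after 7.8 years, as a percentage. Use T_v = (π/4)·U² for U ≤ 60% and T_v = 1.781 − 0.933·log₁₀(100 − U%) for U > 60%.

U ≈ 95.8 %

Drainage path length: H_d = H/2 = 4.35 m (double drainage).
T_v = c_v·t/H_d² = 2.9×7.8/4.35² = 1.1954.
T_v = 1.1954 corresponds to the U > 60% branch:
U = 1 − 10^((1.781 − T_v)/0.933)/100 = 0.9576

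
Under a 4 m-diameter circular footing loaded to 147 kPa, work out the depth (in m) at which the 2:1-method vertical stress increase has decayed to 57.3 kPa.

2:1 spreading — at depth z the loaded area has grown by z in each plan dimension:
qD²/(D+z)² = Δσ_z ⇒ z = D(√(q/Δσ_z) − 1) = 4×(√(147/57.3) − 1) = 2.407 m

z ≈ 2.41 m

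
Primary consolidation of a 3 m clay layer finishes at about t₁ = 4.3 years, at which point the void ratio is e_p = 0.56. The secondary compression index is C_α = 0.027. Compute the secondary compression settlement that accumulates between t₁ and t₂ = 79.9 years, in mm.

S_s ≈ 65.9 mm

Secondary compression: S_s = C_α·H/(1+e_p)·log₁₀(t₂/t₁)
S_s = 0.027×3/(1+0.56)×log₁₀(79.9/4.3)
    = 0.05192 × 1.269 = 0.06589 m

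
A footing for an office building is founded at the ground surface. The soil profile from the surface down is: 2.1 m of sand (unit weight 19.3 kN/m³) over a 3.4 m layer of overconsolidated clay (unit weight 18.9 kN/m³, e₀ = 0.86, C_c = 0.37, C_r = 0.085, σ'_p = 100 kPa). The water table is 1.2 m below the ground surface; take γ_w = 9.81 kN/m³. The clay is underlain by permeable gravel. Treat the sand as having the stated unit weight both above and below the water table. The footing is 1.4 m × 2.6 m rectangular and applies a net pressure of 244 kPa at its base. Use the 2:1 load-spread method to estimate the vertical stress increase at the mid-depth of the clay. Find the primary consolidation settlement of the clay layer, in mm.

S_c ≈ 30.3 mm

Mid-depth of clay below the ground surface: z = 2.1 + 3.4/2 = 3.8 m.
Total vertical stress at mid-clay: σ_v = 19.3×2.1 + 18.9×1.7 = 72.66 kPa.
Pore pressure: u = 9.81×(3.8 − 1.2) = 25.506 kPa.
Initial effective stress: σ'_0 = σ_v − u = 72.66 − 25.506 = 47.154 kPa.
Stress increase at mid-clay by the 2:1 spreading method:
Δσ = qBL/((B+z)(L+z)) = 244×1.4×2.6/((1.4+3.8)(2.6+3.8)) = 26.688 kPa
Final effective stress: σ'_f = 47.154 + 26.688 = 73.842 kPa.
σ'_f = 73.842 ≤ σ'_p = 100 kPa, so the clay remains overconsolidated and only the recompression index applies:
S_c = C_r·H/(1+e₀)·log₁₀(σ'_f/σ'_0) = 0.085×3.4/1.86×log₁₀(73.842/47.154)
    = 0.15538 × 0.19478 = 0.03026 m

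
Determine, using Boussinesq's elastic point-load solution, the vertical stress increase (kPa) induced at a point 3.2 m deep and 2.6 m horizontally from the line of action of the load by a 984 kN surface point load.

Boussinesq vertical stress below a point load on an elastic half-space:
Δσ_z = 3P/(2πz²) · [1 + (r/z)²]^(−5/2)
r/z = 2.6/3.2 = 0.8125; [1+(r/z)²]^(−5/2) = 0.2816.
Δσ_z = 3×984/(2π×3.2²) × 0.2816 = 45.881 × 0.2816 = 12.92 kPa

Δσ_z ≈ 12.9 kPa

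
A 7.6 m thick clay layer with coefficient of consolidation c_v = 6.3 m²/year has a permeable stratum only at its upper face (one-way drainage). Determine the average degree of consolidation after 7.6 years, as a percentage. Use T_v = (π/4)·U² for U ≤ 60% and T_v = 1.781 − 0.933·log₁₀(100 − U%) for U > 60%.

U ≈ 89.5 %

Drainage path length: H_d = H = 7.6 m (single drainage).
T_v = c_v·t/H_d² = 6.3×7.6/7.6² = 0.82895.
T_v = 0.82895 corresponds to the U > 60% branch:
U = 1 − 10^((1.781 − T_v)/0.933)/100 = 0.8952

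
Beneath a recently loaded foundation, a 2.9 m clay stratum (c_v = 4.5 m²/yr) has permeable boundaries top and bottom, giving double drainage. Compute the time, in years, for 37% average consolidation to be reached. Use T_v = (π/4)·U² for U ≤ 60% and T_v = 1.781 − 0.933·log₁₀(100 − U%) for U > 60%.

Drainage path length: H_d = H/2 = 1.45 m (double drainage).
U ≤ 60%: T_v = (π/4)·U² = (π/4)×0.37² = 0.10752.
t = T_v·H_d²/c_v = 0.10752×1.45²/4.5 = 0.05024 years.

t ≈ 0.0502 years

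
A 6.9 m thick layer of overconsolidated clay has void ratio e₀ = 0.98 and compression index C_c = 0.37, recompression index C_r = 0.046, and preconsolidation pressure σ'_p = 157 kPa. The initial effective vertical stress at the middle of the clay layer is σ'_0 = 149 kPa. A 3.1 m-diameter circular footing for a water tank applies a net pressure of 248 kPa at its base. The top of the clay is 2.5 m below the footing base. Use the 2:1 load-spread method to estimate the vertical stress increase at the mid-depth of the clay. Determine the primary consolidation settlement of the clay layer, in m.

Mid-depth of clay below the footing base: z = 2.5 + 6.9/2 = 5.95 m.
Stress increase at mid-clay by the 2:1 spreading method:
Δσ ≈ qD²/(D+z)² = 248×3.1²/(3.1+5.95)² = 29.099 kPa
Final effective stress: σ'_f = 149 + 29.099 = 178.1 kPa.
σ'_f = 178.1 > σ'_p = 157 kPa, so the stress path crosses the preconsolidation pressure — recompression up to σ'_p, then virgin compression beyond:
S_c = H/(1+e₀)·[C_r·log₁₀(σ'_p/σ'_0) + C_c·log₁₀(σ'_f/σ'_p)]
    = 6.9/1.98 × [0.046×log₁₀(157/149) + 0.37×log₁₀(178.1/157)]
    = 3.4848 × [0.0010448 + 0.020263] = 0.07425 m

S_c ≈ 0.0743 m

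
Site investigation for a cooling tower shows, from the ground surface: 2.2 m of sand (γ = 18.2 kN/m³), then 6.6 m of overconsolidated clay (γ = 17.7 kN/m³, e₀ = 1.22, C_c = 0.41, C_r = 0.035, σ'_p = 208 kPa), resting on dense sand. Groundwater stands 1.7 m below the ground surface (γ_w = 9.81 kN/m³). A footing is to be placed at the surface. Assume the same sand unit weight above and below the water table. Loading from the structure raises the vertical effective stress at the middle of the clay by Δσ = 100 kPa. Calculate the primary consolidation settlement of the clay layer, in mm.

S_c ≈ 43.8 mm

Mid-depth of clay below the ground surface: z = 2.2 + 6.6/2 = 5.5 m.
Total vertical stress at mid-clay: σ_v = 18.2×2.2 + 17.7×3.3 = 98.45 kPa.
Pore pressure: u = 9.81×(5.5 − 1.7) = 37.278 kPa.
Initial effective stress: σ'_0 = σ_v − u = 98.45 − 37.278 = 61.172 kPa.
Final effective stress: σ'_f = 61.172 + 100 = 161.17 kPa.
σ'_f = 161.17 ≤ σ'_p = 208 kPa, so the clay remains overconsolidated and only the recompression index applies:
S_c = C_r·H/(1+e₀)·log₁₀(σ'_f/σ'_0) = 0.035×6.6/2.22×log₁₀(161.17/61.172)
    = 0.10406 × 0.42073 = 0.04378 m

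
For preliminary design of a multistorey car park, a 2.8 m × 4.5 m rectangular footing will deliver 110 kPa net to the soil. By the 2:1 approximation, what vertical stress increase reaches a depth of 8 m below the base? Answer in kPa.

By the 2:1 method the load spreads at 1 horizontal : 2 vertical, so at depth z the loaded area has grown by z in each plan dimension:
Δσ = qBL/((B+z)(L+z)) = 110×2.8×4.5/((2.8+8)(4.5+8)) = 10.267 kPa

Δσ_z ≈ 10.3 kPa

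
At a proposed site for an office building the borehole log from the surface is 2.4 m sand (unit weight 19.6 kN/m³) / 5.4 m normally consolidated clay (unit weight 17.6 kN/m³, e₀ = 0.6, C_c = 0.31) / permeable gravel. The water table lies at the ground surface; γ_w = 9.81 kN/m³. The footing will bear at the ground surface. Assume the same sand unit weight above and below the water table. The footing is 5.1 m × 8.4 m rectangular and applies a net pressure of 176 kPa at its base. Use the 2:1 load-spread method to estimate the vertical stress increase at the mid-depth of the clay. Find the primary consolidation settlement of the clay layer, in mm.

Mid-depth of clay below the ground surface: z = 2.4 + 5.4/2 = 5.1 m.
Total vertical stress at mid-clay: σ_v = 19.6×2.4 + 17.6×2.7 = 94.56 kPa.
Pore pressure: u = 9.81×(5.1 − 0) = 50.031 kPa.
Initial effective stress: σ'_0 = σ_v − u = 94.56 − 50.031 = 44.529 kPa.
Stress increase at mid-clay by the 2:1 spreading method:
Δσ = qBL/((B+z)(L+z)) = 176×5.1×8.4/((5.1+5.1)(8.4+5.1)) = 54.756 kPa
Final effective stress: σ'_f = σ'_0 + Δσ = 44.529 + 54.756 = 99.285 kPa.
Normally consolidated clay, so the full stress increment lies on the virgin compression line:
S_c = C_c·H/(1+e₀)·log₁₀(σ'_f/σ'_0) = 0.31×5.4/(1+0.6)×log₁₀(99.285/44.529)
    = 1.0463 × 0.34824 = 0.3644 m

S_c ≈ 364 mm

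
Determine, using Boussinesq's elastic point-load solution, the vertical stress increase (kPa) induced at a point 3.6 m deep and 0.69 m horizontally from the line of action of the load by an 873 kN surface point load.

Boussinesq vertical stress below a point load on an elastic half-space:
Δσ_z = 3P/(2πz²) · [1 + (r/z)²]^(−5/2)
r/z = 0.69/3.6 = 0.19167; [1+(r/z)²]^(−5/2) = 0.91375.
Δσ_z = 3×873/(2π×3.6²) × 0.91375 = 32.163 × 0.91375 = 29.39 kPa

Δσ_z ≈ 29.4 kPa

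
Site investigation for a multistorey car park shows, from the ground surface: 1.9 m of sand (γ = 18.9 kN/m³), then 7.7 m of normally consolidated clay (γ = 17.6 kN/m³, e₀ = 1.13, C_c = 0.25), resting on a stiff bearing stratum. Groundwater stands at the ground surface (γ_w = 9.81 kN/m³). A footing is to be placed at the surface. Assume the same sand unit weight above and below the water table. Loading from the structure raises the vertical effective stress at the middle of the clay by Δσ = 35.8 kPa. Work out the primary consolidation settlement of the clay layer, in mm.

S_c ≈ 221 mm

Mid-depth of clay below the ground surface: z = 1.9 + 7.7/2 = 5.75 m.
Total vertical stress at mid-clay: σ_v = 18.9×1.9 + 17.6×3.85 = 103.67 kPa.
Pore pressure: u = 9.81×(5.75 − 0) = 56.408 kPa.
Initial effective stress: σ'_0 = σ_v − u = 103.67 − 56.408 = 47.262 kPa.
Final effective stress: σ'_f = σ'_0 + Δσ = 47.262 + 35.8 = 83.062 kPa.
Normally consolidated clay, so the full stress increment lies on the virgin compression line:
S_c = C_c·H/(1+e₀)·log₁₀(σ'_f/σ'_0) = 0.25×7.7/(1+1.13)×log₁₀(83.062/47.262)
    = 0.90376 × 0.24489 = 0.2213 m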